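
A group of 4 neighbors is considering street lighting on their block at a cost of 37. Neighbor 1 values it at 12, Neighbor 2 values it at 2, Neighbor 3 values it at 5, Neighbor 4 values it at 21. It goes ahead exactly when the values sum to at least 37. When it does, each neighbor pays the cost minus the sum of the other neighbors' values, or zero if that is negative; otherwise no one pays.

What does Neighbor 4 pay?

18

Total value 40 ≥ cost 37, so the project is built.
The other neighbors' values sum to 19.
Cost minus that sum is 37 - 19 = 18.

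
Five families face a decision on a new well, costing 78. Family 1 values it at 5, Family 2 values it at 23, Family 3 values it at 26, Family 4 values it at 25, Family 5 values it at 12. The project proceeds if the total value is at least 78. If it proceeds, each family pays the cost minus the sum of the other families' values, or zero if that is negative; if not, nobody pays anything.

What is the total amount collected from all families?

Total value 91 ≥ cost 78, so it is built.
Family 1: others sum to 86; max(0, 78 - 86) = 0.
Family 2: others sum to 68; max(0, 78 - 68) = 10.
Family 3: others sum to 65; max(0, 78 - 65) = 13.
Family 4: others sum to 66; max(0, 78 - 66) = 12.
Family 5: others sum to 79; max(0, 78 - 79) = 0.
Total collected = 0 + 10 + 13 + 12 + 0 = 35.

35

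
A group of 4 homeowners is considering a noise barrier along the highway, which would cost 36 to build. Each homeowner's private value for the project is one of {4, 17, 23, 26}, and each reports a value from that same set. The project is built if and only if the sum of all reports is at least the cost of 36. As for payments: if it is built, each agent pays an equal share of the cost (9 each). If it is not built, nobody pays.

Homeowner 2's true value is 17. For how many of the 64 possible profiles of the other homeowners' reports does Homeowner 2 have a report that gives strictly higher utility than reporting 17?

1

Others report (4, 4, 4): truth gives 0; report 26 gives 8 > 0. Violating.
Others report (4, 4, 17): truth gives 8; no alternative beats it.
Others report (4, 4, 23): truth gives 8; no alternative beats it.
(Checking all 64 profiles: 1 has a profitable deviation, 63 do not.)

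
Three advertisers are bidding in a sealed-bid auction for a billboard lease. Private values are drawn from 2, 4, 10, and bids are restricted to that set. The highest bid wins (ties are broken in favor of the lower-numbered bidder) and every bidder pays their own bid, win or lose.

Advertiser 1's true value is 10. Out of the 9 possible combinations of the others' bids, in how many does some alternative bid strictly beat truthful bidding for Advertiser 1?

4

Others bid (2, 2): truth gives 0; bid 2 gives 8 > 0. Violating.
Others bid (2, 4): truth gives 0; bid 4 gives 6 > 0. Violating.
Others bid (4, 2): truth gives 0; bid 4 gives 6 > 0. Violating.
Others bid (4, 4): truth gives 0; bid 4 gives 6 > 0. Violating.
Others bid (2, 10): truth gives 0; no alternative beats it.
Others bid (4, 10): truth gives 0; no alternative beats it.
(Checking all 9 profiles: 4 have a profitable deviation, 5 do not.)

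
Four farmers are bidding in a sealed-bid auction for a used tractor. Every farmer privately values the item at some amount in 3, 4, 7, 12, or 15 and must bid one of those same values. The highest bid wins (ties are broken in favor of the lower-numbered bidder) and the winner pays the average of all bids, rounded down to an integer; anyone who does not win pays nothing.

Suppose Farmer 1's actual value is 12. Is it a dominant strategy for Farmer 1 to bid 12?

Consider the case where Farmer 2 bids 3, Farmer 3 bids 3 and Farmer 4 bids 3.
Truthful bid 12: wins, pays 5, utility 12 - 5 = 7.
Bid 3 instead: wins, pays 3, utility 12 - 3 = 9.
Since 9 > 7, bidding 3 is strictly better here, so truthful bidding is not dominant.

No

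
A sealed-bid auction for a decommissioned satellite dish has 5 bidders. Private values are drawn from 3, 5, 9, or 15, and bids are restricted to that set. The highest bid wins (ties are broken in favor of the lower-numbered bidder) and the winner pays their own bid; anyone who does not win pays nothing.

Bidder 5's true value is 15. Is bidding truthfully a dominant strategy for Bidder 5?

No

Consider the case where Bidder 1 bids 3, Bidder 2 bids 3, Bidder 3 bids 3 and Bidder 4 bids 3.
Truthful bid 15: wins, pays 15, utility 15 - 15 = 0.
Bid 5 instead: wins, pays 5, utility 15 - 5 = 10.
Since 10 > 0, bidding 5 is strictly better here, so truthful bidding is not dominant.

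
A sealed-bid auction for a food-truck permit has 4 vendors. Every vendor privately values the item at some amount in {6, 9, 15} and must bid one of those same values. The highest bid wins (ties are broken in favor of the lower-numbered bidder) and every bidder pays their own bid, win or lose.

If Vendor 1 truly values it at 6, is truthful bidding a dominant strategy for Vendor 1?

No

Consider the case where Vendor 2 bids 6, Vendor 3 bids 6 and Vendor 4 bids 9.
Truthful bid 6: loses but pays 6, utility -6.
Bid 9 instead: wins, pays 9, utility 6 - 9 = -3.
Since -3 > -6, bidding 9 is strictly better here, so truthful bidding is not dominant.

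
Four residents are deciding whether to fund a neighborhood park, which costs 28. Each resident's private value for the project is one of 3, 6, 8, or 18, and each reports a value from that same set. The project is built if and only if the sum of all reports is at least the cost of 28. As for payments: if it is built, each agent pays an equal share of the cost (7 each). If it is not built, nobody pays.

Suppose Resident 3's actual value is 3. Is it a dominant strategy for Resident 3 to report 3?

Yes

Check each profile of the others' reports and compare truth against every alternative report.
Others report (3, 3, 18): truth gives 0, best alternative gives -4.
Others report (3, 18, 3): truth gives 0, best alternative gives -4.
Others report (6, 8, 8): truth gives 0, best alternative gives -4.
Others report (8, 6, 8): truth gives 0, best alternative gives -4.
Others report (8, 8, 6): truth gives 0, best alternative gives -4.
Others report (8, 8, 8): truth gives 0, best alternative gives -4.
(Remaining 58 profiles checked similarly; truth is weakly best in each.)
In every case the truthful report is at least as good as any alternative, so it is a dominant strategy.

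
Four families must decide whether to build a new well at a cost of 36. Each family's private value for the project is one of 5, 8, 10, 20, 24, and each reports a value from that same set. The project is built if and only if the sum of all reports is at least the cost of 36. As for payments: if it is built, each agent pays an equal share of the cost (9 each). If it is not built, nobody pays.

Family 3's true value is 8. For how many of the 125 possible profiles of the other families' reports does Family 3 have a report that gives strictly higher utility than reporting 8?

Others report (5, 5, 20): truth gives -1; report 5 gives 0 > -1. Violating.
Others report (5, 20, 5): truth gives -1; report 5 gives 0 > -1. Violating.
Others report (8, 10, 10): truth gives -1; report 5 gives 0 > -1. Violating.
Others report (10, 8, 10): truth gives -1; report 5 gives 0 > -1. Violating.
Others report (5, 5, 5): truth gives 0; no alternative beats it.
Others report (5, 5, 8): truth gives 0; no alternative beats it.
(Checking all 125 profiles: 7 have a profitable deviation, 118 do not.)

7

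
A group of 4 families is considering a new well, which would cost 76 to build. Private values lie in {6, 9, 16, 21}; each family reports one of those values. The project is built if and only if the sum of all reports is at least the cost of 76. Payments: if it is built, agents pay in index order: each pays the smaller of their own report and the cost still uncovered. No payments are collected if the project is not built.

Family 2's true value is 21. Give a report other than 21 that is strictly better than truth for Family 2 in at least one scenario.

Suppose Family 1 reports 21, Family 3 reports 21 and Family 4 reports 21.
Report 21: project built, pays 21, utility 21 - 21 = 0.
Report 16: project built, pays 16, utility 21 - 16 = 5.
So reporting 16 beats truth here (5 > 0).

16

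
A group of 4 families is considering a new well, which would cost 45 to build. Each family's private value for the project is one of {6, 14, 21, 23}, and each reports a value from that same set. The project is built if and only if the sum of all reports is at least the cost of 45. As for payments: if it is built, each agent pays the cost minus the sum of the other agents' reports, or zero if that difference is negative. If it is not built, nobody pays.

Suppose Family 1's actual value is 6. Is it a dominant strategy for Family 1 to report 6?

Yes

Check each profile of the others' reports and compare truth against every alternative report.
Others report (6, 6, 21): truth gives 0, best alternative gives -6.
Others report (6, 21, 6): truth gives 0, best alternative gives -6.
Others report (21, 6, 6): truth gives 0, best alternative gives -6.
Others report (6, 14, 14): truth gives 0, best alternative gives -5.
Others report (14, 6, 14): truth gives 0, best alternative gives -5.
Others report (14, 14, 6): truth gives 0, best alternative gives -5.
(Remaining 58 profiles checked similarly; truth is weakly best in each.)
In every case the truthful report is at least as good as any alternative, so it is a dominant strategy.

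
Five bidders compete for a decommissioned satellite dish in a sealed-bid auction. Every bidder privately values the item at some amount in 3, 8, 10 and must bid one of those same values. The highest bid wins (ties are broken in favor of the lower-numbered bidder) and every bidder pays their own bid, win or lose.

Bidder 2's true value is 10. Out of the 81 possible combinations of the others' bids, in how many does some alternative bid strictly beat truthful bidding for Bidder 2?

35

Others bid (3, 3, 3, 3): truth gives 0; bid 8 gives 2 > 0. Violating.
Others bid (3, 3, 3, 8): truth gives 0; bid 8 gives 2 > 0. Violating.
Others bid (3, 3, 8, 3): truth gives 0; bid 8 gives 2 > 0. Violating.
Others bid (3, 3, 8, 8): truth gives 0; bid 8 gives 2 > 0. Violating.
Others bid (3, 3, 3, 10): truth gives 0; no alternative beats it.
Others bid (3, 3, 8, 10): truth gives 0; no alternative beats it.
(Checking all 81 profiles: 35 have a profitable deviation, 46 do not.)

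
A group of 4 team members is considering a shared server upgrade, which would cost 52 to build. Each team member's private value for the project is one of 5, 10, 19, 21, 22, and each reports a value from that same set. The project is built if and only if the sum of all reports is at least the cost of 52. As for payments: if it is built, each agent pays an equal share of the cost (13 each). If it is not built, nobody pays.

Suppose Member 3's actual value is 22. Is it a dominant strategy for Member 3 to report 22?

Yes

Check each profile of the others' reports and compare truth against every alternative report.
Others report (10, 10, 10): truth gives 9, best alternative gives 0.
Others report (5, 5, 21): truth gives 9, best alternative gives 9.
Others report (5, 5, 22): truth gives 9, best alternative gives 9.
Others report (5, 10, 19): truth gives 9, best alternative gives 9.
Others report (5, 10, 21): truth gives 9, best alternative gives 9.
Others report (5, 10, 22): truth gives 9, best alternative gives 9.
(Remaining 119 profiles checked similarly; truth is weakly best in each.)
In every case the truthful report is at least as good as any alternative, so it is a dominant strategy.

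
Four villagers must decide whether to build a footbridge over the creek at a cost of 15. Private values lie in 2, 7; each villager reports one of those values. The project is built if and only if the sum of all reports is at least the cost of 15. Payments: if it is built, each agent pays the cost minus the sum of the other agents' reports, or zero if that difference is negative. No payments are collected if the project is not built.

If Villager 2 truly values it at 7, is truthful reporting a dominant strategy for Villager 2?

Yes

Check each profile of the others' reports and compare truth against every alternative report.
Others report (2, 2, 7): truth gives 3, best alternative gives 0.
Others report (2, 7, 2): truth gives 3, best alternative gives 0.
Others report (7, 2, 2): truth gives 3, best alternative gives 0.
Others report (2, 7, 7): truth gives 7, best alternative gives 7.
Others report (7, 2, 7): truth gives 7, best alternative gives 7.
Others report (7, 7, 2): truth gives 7, best alternative gives 7.
(Remaining 2 profiles checked similarly; truth is weakly best in each.)
In every case the truthful report is at least as good as any alternative, so it is a dominant strategy.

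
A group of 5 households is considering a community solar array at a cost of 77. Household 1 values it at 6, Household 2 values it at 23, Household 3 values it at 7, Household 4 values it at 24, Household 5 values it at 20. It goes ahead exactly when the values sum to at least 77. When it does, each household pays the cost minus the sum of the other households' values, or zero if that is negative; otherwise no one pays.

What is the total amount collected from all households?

65

Total value 80 ≥ cost 77, so it is built.
Household 1: others sum to 74; max(0, 77 - 74) = 3.
Household 2: others sum to 57; max(0, 77 - 57) = 20.
Household 3: others sum to 73; max(0, 77 - 73) = 4.
Household 4: others sum to 56; max(0, 77 - 56) = 21.
Household 5: others sum to 60; max(0, 77 - 60) = 17.
Total collected = 3 + 20 + 4 + 21 + 17 = 65.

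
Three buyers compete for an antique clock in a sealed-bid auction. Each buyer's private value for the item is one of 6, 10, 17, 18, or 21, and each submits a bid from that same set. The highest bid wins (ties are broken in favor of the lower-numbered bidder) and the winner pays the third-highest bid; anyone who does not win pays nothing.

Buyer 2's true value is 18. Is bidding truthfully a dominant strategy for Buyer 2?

No

Consider the case where Buyer 1 bids 6 and Buyer 3 bids 21.
Truthful bid 18: loses, pays 0, utility 0.
Bid 21 instead: wins, pays 6, utility 18 - 6 = 12.
Since 12 > 0, bidding 21 is strictly better here, so truthful bidding is not dominant.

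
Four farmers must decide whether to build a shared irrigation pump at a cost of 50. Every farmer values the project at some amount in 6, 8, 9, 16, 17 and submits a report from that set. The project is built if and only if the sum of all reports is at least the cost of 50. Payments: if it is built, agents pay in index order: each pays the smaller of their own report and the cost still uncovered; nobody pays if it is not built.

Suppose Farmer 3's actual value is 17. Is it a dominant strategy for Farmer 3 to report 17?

No

Consider the case where Farmer 1 reports 6, Farmer 2 reports 16 and Farmer 4 reports 16.
Truthful report 17: project built, pays 17, utility 17 - 17 = 0.
Report 16 instead: project built, pays 16, utility 17 - 16 = 1.
Since 1 > 0, reporting 16 is strictly better here, so truthful reporting is not dominant.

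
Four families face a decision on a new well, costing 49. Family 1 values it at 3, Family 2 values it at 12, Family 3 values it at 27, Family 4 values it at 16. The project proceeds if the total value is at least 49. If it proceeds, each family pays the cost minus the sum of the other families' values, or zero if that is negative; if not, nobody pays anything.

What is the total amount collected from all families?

Total value 58 ≥ cost 49, so it is built.
Family 1: others sum to 55; max(0, 49 - 55) = 0.
Family 2: others sum to 46; max(0, 49 - 46) = 3.
Family 3: others sum to 31; max(0, 49 - 31) = 18.
Family 4: others sum to 42; max(0, 49 - 42) = 7.
Total collected = 0 + 3 + 18 + 7 = 28.

28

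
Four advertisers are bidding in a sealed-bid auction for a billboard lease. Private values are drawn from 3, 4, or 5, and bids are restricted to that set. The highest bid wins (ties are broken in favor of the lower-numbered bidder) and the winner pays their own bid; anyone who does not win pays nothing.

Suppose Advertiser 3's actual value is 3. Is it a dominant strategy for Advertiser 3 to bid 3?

Check each profile of the others' bids and compare truth against every alternative bid.
Others bid (3, 3, 3): truth gives 0, best alternative gives -1.
Others bid (3, 3, 4): truth gives 0, best alternative gives -1.
Others bid (3, 3, 5): truth gives 0, best alternative gives 0.
Others bid (3, 4, 3): truth gives 0, best alternative gives 0.
Others bid (3, 4, 4): truth gives 0, best alternative gives 0.
Others bid (3, 4, 5): truth gives 0, best alternative gives 0.
(Remaining 21 profiles checked similarly; truth is weakly best in each.)
In every case the truthful bid is at least as good as any alternative, so it is a dominant strategy.

Yes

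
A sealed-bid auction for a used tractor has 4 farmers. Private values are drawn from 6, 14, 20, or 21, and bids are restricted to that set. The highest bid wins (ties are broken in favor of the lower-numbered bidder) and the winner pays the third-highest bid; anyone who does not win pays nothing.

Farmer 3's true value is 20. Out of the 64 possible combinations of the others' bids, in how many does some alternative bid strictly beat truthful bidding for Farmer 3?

Others bid (6, 6, 21): truth gives 0; bid 21 gives 14 > 0. Violating.
Others bid (6, 14, 21): truth gives 0; bid 21 gives 6 > 0. Violating.
Others bid (6, 20, 6): truth gives 0; bid 21 gives 14 > 0. Violating.
Others bid (6, 20, 14): truth gives 0; bid 21 gives 6 > 0. Violating.
Others bid (6, 6, 6): truth gives 14; no alternative beats it.
Others bid (6, 6, 14): truth gives 14; no alternative beats it.
(Checking all 64 profiles: 12 have a profitable deviation, 52 do not.)

12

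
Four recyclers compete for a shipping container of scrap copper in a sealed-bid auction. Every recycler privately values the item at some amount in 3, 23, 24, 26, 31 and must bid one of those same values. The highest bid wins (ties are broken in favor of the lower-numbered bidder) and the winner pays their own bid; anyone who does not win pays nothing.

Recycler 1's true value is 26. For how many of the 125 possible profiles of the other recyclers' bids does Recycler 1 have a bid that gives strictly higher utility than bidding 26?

Others bid (3, 3, 3): truth gives 0; bid 3 gives 23 > 0. Violating.
Others bid (3, 3, 23): truth gives 0; bid 23 gives 3 > 0. Violating.
Others bid (3, 3, 24): truth gives 0; bid 24 gives 2 > 0. Violating.
Others bid (3, 23, 3): truth gives 0; bid 23 gives 3 > 0. Violating.
Others bid (3, 3, 26): truth gives 0; no alternative beats it.
Others bid (3, 3, 31): truth gives 0; no alternative beats it.
(Checking all 125 profiles: 27 have a profitable deviation, 98 do not.)

27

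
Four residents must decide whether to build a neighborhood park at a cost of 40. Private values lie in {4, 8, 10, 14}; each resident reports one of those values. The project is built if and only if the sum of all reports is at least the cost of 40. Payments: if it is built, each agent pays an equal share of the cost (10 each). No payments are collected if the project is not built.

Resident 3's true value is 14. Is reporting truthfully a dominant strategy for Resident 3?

Yes

Check each profile of the others' reports and compare truth against every alternative report.
Others report (4, 8, 14): truth gives 4, best alternative gives 0.
Others report (4, 10, 14): truth gives 4, best alternative gives 0.
Others report (4, 14, 8): truth gives 4, best alternative gives 0.
Others report (4, 14, 10): truth gives 4, best alternative gives 0.
Others report (8, 4, 14): truth gives 4, best alternative gives 0.
Others report (8, 8, 10): truth gives 4, best alternative gives 0.
(Remaining 58 profiles checked similarly; truth is weakly best in each.)
In every case the truthful report is at least as good as any alternative, so it is a dominant strategy.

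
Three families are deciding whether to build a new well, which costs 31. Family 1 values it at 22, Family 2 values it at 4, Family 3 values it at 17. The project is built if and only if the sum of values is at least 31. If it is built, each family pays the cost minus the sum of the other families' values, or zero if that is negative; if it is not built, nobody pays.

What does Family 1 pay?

Total value 43 ≥ cost 31, so the project is built.
The other families' values sum to 21.
Cost minus that sum is 31 - 21 = 10.

10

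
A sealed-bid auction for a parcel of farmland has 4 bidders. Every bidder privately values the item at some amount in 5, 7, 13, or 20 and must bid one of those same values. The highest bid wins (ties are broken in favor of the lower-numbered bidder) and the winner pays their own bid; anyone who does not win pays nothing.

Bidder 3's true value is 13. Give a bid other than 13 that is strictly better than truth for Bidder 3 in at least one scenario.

Suppose Bidder 1 bids 5, Bidder 2 bids 5 and Bidder 4 bids 5.
Bid 13: wins, pays 13, utility 13 - 13 = 0.
Bid 7: wins, pays 7, utility 13 - 7 = 6.
So bidding 7 beats truth here (6 > 0).

7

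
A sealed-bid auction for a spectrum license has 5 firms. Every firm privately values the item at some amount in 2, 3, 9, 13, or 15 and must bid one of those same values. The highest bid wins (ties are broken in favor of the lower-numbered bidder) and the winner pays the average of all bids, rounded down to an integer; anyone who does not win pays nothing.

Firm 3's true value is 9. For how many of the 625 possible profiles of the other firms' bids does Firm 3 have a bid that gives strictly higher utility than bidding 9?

Others bid (2, 2, 2, 2): truth gives 6; bid 3 gives 7 > 6. Violating.
Others bid (2, 2, 2, 3): truth gives 6; bid 3 gives 7 > 6. Violating.
Others bid (2, 2, 2, 13): truth gives 0; bid 13 gives 3 > 0. Violating.
Others bid (2, 2, 2, 15): truth gives 0; bid 15 gives 2 > 0. Violating.
Others bid (2, 2, 2, 9): truth gives 5; no alternative beats it.
Others bid (2, 2, 3, 9): truth gives 4; no alternative beats it.
(Checking all 625 profiles: 165 have a profitable deviation, 460 do not.)

165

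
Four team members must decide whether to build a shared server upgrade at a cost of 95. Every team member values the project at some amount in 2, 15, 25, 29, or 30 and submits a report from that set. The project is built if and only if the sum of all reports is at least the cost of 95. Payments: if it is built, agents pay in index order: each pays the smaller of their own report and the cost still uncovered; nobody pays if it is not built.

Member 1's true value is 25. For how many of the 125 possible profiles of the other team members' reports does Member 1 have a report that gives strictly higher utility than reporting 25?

Others report (25, 25, 30): truth gives 0; report 15 gives 10 > 0. Violating.
Others report (25, 29, 29): truth gives 0; report 15 gives 10 > 0. Violating.
Others report (25, 29, 30): truth gives 0; report 15 gives 10 > 0. Violating.
Others report (25, 30, 25): truth gives 0; report 15 gives 10 > 0. Violating.
Others report (2, 2, 2): truth gives 0; no alternative beats it.
Others report (2, 2, 15): truth gives 0; no alternative beats it.
(Checking all 125 profiles: 23 have a profitable deviation, 102 do not.)

23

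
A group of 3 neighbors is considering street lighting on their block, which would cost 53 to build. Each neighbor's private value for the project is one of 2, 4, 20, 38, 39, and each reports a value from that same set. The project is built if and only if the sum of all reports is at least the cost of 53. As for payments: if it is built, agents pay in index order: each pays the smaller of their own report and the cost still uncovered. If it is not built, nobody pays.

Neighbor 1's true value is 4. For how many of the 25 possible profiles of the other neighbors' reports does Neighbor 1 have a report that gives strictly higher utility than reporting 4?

Others report (20, 38): truth gives 0; report 2 gives 2 > 0. Violating.
Others report (20, 39): truth gives 0; report 2 gives 2 > 0. Violating.
Others report (38, 20): truth gives 0; report 2 gives 2 > 0. Violating.
Others report (38, 38): truth gives 0; report 2 gives 2 > 0. Violating.
Others report (2, 2): truth gives 0; no alternative beats it.
Others report (2, 4): truth gives 0; no alternative beats it.
(Checking all 25 profiles: 8 have a profitable deviation, 17 do not.)

8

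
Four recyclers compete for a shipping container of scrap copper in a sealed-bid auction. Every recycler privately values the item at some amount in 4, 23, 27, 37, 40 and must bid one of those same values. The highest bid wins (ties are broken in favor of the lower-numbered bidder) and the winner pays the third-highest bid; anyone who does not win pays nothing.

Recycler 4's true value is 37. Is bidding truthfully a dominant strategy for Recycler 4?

No

Consider the case where Recycler 1 bids 4, Recycler 2 bids 4 and Recycler 3 bids 37.
Truthful bid 37: loses, pays 0, utility 0.
Bid 40 instead: wins, pays 4, utility 37 - 4 = 33.
Since 33 > 0, bidding 40 is strictly better here, so truthful bidding is not dominant.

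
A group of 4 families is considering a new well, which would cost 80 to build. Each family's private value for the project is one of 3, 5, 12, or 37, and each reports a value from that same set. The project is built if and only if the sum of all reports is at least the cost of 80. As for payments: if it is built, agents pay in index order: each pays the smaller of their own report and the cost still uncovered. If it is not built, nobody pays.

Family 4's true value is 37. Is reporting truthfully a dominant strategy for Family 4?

Check each profile of the others' reports and compare truth against every alternative report.
Others report (12, 12, 37): truth gives 18, best alternative gives 0.
Others report (12, 37, 12): truth gives 18, best alternative gives 0.
Others report (37, 12, 12): truth gives 18, best alternative gives 0.
Others report (5, 12, 37): truth gives 11, best alternative gives 0.
Others report (5, 37, 12): truth gives 11, best alternative gives 0.
Others report (12, 5, 37): truth gives 11, best alternative gives 0.
(Remaining 58 profiles checked similarly; truth is weakly best in each.)
In every case the truthful report is at least as good as any alternative, so it is a dominant strategy.

Yes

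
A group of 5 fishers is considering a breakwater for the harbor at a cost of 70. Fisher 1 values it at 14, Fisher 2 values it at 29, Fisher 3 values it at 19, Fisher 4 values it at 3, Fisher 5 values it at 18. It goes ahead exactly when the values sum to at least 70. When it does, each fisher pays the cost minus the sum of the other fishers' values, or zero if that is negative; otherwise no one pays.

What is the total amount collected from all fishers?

28

Total value 83 ≥ cost 70, so it is built.
Fisher 1: others sum to 69; max(0, 70 - 69) = 1.
Fisher 2: others sum to 54; max(0, 70 - 54) = 16.
Fisher 3: others sum to 64; max(0, 70 - 64) = 6.
Fisher 4: others sum to 80; max(0, 70 - 80) = 0.
Fisher 5: others sum to 65; max(0, 70 - 65) = 5.
Total collected = 1 + 16 + 6 + 0 + 5 = 28.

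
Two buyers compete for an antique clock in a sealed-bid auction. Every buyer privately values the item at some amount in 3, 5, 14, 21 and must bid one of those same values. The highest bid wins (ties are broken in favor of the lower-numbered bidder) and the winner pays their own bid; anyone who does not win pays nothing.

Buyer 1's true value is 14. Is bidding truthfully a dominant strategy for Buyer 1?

Consider the case where Buyer 2 bids 3.
Truthful bid 14: wins, pays 14, utility 14 - 14 = 0.
Bid 3 instead: wins, pays 3, utility 14 - 3 = 11.
Since 11 > 0, bidding 3 is strictly better here, so truthful bidding is not dominant.

No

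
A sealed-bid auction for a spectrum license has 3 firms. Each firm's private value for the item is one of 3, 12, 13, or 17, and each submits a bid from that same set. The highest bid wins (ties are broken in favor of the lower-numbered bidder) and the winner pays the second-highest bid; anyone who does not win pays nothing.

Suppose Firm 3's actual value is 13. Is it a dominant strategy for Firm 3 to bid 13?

Yes

Check each profile of the others' bids and compare truth against every alternative bid.
Others bid (3, 3): truth gives 10, best alternative gives 10.
Others bid (3, 12): truth gives 1, best alternative gives 1.
Others bid (12, 3): truth gives 1, best alternative gives 1.
Others bid (12, 12): truth gives 1, best alternative gives 1.
Others bid (3, 13): truth gives 0, best alternative gives 0.
Others bid (3, 17): truth gives 0, best alternative gives 0.
(Remaining 10 profiles checked similarly; truth is weakly best in each.)
In every case the truthful bid is at least as good as any alternative, so it is a dominant strategy.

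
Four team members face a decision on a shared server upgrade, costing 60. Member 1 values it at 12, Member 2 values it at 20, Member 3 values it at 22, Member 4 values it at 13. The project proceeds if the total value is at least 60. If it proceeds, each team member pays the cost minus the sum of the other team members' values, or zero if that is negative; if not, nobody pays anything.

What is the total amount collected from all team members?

Total value 67 ≥ cost 60, so it is built.
Member 1: others sum to 55; max(0, 60 - 55) = 5.
Member 2: others sum to 47; max(0, 60 - 47) = 13.
Member 3: others sum to 45; max(0, 60 - 45) = 15.
Member 4: others sum to 54; max(0, 60 - 54) = 6.
Total collected = 5 + 13 + 15 + 6 = 39.

39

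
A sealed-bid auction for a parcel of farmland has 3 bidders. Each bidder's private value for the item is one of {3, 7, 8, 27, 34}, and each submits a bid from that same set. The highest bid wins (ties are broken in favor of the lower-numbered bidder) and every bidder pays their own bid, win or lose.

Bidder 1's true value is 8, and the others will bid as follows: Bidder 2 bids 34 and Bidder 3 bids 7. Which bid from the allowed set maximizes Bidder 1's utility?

Bid 3: loses but pays 3, utility -3.
Bid 7: loses but pays 7, utility -7.
Bid 8: loses but pays 8, utility -8.
Bid 27: loses but pays 27, utility -27.
Bid 34: wins, pays 34, utility 8 - 34 = -26.
The best choice is 3 with utility -3.

3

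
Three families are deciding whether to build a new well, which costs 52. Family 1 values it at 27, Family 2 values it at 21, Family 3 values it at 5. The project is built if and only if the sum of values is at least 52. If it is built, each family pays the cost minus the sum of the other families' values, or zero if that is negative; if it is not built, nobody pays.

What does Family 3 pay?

4

Total value 53 ≥ cost 52, so the project is built.
The other families' values sum to 48.
Cost minus that sum is 52 - 48 = 4.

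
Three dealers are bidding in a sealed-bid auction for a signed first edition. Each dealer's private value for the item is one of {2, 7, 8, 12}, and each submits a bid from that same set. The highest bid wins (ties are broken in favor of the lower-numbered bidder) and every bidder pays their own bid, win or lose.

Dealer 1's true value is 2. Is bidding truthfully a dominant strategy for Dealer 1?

Yes

Check each profile of the others' bids and compare truth against every alternative bid.
Others bid (2, 2): truth gives 0, best alternative gives -5.
Others bid (2, 12): truth gives -2, best alternative gives -7.
Others bid (7, 12): truth gives -2, best alternative gives -7.
Others bid (8, 12): truth gives -2, best alternative gives -7.
Others bid (12, 2): truth gives -2, best alternative gives -7.
Others bid (12, 7): truth gives -2, best alternative gives -7.
(Remaining 10 profiles checked similarly; truth is weakly best in each.)
In every case the truthful bid is at least as good as any alternative, so it is a dominant strategy.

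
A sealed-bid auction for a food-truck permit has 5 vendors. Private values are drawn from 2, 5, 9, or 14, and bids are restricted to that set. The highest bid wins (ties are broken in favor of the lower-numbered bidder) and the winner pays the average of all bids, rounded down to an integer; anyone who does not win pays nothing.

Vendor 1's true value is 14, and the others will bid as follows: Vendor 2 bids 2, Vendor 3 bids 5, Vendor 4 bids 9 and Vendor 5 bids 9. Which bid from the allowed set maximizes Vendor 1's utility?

9

Bid 2: loses, pays 0, utility 0.
Bid 5: loses, pays 0, utility 0.
Bid 9: wins, pays 6, utility 14 - 6 = 8.
Bid 14: wins, pays 7, utility 14 - 7 = 7.
The best choice is 9 with utility 8.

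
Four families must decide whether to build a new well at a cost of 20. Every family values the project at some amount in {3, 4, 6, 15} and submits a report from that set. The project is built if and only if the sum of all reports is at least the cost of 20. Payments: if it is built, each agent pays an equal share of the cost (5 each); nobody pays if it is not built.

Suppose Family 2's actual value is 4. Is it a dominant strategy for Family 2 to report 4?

No

Consider the case where Family 1 reports 4, Family 3 reports 6 and Family 4 reports 6.
Truthful report 4: project built, pays 5, utility 4 - 5 = -1.
Report 3 instead: project not built, utility 0.
Since 0 > -1, reporting 3 is strictly better here, so truthful reporting is not dominant.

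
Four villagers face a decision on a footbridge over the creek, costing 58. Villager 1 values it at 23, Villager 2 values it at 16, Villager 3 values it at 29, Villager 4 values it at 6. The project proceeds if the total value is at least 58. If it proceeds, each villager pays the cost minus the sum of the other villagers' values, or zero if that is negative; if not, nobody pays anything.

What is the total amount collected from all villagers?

Total value 74 ≥ cost 58, so it is built.
Villager 1: others sum to 51; max(0, 58 - 51) = 7.
Villager 2: others sum to 58; max(0, 58 - 58) = 0.
Villager 3: others sum to 45; max(0, 58 - 45) = 13.
Villager 4: others sum to 68; max(0, 58 - 68) = 0.
Total collected = 7 + 0 + 13 + 0 = 20.

20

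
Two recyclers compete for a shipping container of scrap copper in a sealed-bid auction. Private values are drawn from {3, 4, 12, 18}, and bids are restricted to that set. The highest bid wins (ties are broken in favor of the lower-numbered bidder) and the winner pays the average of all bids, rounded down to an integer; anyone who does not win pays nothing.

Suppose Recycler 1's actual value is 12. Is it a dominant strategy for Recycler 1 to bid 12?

Consider the case where Recycler 2 bids 3.
Truthful bid 12: wins, pays 7, utility 12 - 7 = 5.
Bid 3 instead: wins, pays 3, utility 12 - 3 = 9.
Since 9 > 5, bidding 3 is strictly better here, so truthful bidding is not dominant.

No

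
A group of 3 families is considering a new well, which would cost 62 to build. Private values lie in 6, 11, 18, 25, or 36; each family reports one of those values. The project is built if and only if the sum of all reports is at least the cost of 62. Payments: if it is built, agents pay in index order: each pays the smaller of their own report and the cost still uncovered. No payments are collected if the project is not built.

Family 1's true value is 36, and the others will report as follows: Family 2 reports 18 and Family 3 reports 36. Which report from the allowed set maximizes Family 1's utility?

Report 6: project not built, utility 0.
Report 11: project built, pays 11, utility 36 - 11 = 25.
Report 18: project built, pays 18, utility 36 - 18 = 18.
Report 25: project built, pays 25, utility 36 - 25 = 11.
Report 36: project built, pays 36, utility 36 - 36 = 0.
The best choice is 11 with utility 25.

11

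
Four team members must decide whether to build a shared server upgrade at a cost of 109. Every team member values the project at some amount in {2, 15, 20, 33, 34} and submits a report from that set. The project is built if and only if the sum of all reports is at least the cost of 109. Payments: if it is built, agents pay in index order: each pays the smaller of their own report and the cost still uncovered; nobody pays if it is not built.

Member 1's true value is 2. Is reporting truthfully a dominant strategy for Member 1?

Check each profile of the others' reports and compare truth against every alternative report.
Others report (33, 33, 33): truth gives 0, best alternative gives -13.
Others report (33, 33, 34): truth gives 0, best alternative gives -13.
Others report (33, 34, 33): truth gives 0, best alternative gives -13.
Others report (33, 34, 34): truth gives 0, best alternative gives -13.
Others report (34, 33, 33): truth gives 0, best alternative gives -13.
Others report (34, 33, 34): truth gives 0, best alternative gives -13.
(Remaining 119 profiles checked similarly; truth is weakly best in each.)
In every case the truthful report is at least as good as any alternative, so it is a dominant strategy.

Yes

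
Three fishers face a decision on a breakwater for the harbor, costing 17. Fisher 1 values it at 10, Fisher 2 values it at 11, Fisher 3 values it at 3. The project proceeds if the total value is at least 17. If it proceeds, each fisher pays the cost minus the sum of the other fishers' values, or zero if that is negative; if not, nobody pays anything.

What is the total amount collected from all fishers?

7

Total value 24 ≥ cost 17, so it is built.
Fisher 1: others sum to 14; max(0, 17 - 14) = 3.
Fisher 2: others sum to 13; max(0, 17 - 13) = 4.
Fisher 3: others sum to 21; max(0, 17 - 21) = 0.
Total collected = 3 + 4 + 0 = 7.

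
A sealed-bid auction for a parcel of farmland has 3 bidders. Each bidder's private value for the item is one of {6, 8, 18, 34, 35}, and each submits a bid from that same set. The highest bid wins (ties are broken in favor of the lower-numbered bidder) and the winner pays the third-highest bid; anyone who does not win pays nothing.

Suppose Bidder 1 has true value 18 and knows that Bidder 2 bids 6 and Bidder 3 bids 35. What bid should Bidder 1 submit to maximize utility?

35

Bid 6: loses, pays 0, utility 0.
Bid 8: loses, pays 0, utility 0.
Bid 18: loses, pays 0, utility 0.
Bid 34: loses, pays 0, utility 0.
Bid 35: wins, pays 6, utility 18 - 6 = 12.
The best choice is 35 with utility 12.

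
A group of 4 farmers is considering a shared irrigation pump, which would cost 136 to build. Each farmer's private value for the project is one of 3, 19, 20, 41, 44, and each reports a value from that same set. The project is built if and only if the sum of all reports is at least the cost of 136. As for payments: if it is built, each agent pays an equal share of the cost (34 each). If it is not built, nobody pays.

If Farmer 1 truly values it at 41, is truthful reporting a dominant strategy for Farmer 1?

Yes

Check each profile of the others' reports and compare truth against every alternative report.
Others report (19, 41, 41): truth gives 7, best alternative gives 7.
Others report (19, 41, 44): truth gives 7, best alternative gives 7.
Others report (19, 44, 41): truth gives 7, best alternative gives 7.
Others report (19, 44, 44): truth gives 7, best alternative gives 7.
Others report (20, 41, 41): truth gives 7, best alternative gives 7.
Others report (20, 41, 44): truth gives 7, best alternative gives 7.
(Remaining 119 profiles checked similarly; truth is weakly best in each.)
In every case the truthful report is at least as good as any alternative, so it is a dominant strategy.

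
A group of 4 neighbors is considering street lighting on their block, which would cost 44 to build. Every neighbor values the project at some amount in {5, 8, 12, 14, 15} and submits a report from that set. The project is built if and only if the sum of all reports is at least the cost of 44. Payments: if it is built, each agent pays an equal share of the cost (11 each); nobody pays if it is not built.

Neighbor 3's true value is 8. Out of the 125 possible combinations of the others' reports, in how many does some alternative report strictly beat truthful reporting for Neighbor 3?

16

Others report (8, 14, 14): truth gives -3; report 5 gives 0 > -3. Violating.
Others report (8, 14, 15): truth gives -3; report 5 gives 0 > -3. Violating.
Others report (8, 15, 14): truth gives -3; report 5 gives 0 > -3. Violating.
Others report (8, 15, 15): truth gives -3; report 5 gives 0 > -3. Violating.
Others report (5, 5, 5): truth gives 0; no alternative beats it.
Others report (5, 5, 8): truth gives 0; no alternative beats it.
(Checking all 125 profiles: 16 have a profitable deviation, 109 do not.)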